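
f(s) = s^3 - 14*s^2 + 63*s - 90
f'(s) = 3*s^2 - 28*s + 63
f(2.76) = -1.74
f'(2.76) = 8.57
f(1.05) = -38.13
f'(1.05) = 36.91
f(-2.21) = -308.40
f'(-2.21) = 139.53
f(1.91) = -13.78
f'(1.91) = 20.46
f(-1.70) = -242.47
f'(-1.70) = 119.27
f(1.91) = -13.78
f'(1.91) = 20.46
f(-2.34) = -326.89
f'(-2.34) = 144.95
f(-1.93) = -270.93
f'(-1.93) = 128.21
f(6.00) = 0.00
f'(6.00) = 3.00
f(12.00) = 378.00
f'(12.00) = 159.00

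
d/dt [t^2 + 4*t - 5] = 2*t + 4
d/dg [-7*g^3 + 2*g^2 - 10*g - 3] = -21*g^2 + 4*g - 10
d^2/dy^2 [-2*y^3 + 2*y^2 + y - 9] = 4 - 12*y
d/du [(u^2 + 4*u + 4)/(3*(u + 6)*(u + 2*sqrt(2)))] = (2*(u + 2)*(u + 6)*(u + 2*sqrt(2)) - (u + 6)*(u^2 + 4*u + 4) - (u + 2*sqrt(2))*(u^2 + 4*u + 4))/(3*(u + 6)^2*(u + 2*sqrt(2))^2)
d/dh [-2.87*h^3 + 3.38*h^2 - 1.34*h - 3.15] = -8.61*h^2 + 6.76*h - 1.34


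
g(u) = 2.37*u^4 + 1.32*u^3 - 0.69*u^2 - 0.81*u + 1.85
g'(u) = 9.48*u^3 + 3.96*u^2 - 1.38*u - 0.81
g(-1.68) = 13.88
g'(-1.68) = -32.27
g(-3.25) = 216.29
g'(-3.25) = -279.93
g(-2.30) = 50.32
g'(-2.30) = -92.03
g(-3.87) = 449.75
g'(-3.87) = -485.63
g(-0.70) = 2.20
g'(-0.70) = -1.16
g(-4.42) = 782.53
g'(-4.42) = -735.95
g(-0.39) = 2.04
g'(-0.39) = -0.23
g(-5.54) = 1993.20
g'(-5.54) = -1483.52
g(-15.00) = 115385.00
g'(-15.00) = -31084.11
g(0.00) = 1.85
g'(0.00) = -0.81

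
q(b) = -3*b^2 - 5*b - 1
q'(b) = -6*b - 5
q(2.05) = -23.86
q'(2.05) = -17.30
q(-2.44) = -6.66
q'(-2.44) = 9.64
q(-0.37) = 0.44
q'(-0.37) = -2.78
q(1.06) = -9.67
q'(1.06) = -11.36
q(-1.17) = 0.74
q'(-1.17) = 2.02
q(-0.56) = 0.86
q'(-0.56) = -1.64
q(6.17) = -146.06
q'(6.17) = -42.02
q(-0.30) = 0.23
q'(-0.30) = -3.20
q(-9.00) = -199.00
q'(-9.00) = 49.00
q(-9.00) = -199.00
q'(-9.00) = 49.00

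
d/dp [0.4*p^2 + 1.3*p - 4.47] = 0.8*p + 1.3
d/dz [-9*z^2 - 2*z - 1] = -18*z - 2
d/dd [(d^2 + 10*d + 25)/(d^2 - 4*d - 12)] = 2*(-7*d^2 - 37*d - 10)/(d^4 - 8*d^3 - 8*d^2 + 96*d + 144)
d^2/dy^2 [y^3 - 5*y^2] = 6*y - 10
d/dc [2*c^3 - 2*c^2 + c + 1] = 6*c^2 - 4*c + 1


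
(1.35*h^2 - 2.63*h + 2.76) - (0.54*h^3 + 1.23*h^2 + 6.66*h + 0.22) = -0.54*h^3 + 0.12*h^2 - 9.29*h + 2.54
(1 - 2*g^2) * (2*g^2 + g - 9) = -4*g^4 - 2*g^3 + 20*g^2 + g - 9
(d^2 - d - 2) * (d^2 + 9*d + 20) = d^4 + 8*d^3 + 9*d^2 - 38*d - 40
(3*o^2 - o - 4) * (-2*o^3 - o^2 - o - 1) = -6*o^5 - o^4 + 6*o^3 + 2*o^2 + 5*o + 4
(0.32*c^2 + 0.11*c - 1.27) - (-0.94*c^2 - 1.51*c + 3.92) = 1.26*c^2 + 1.62*c - 5.19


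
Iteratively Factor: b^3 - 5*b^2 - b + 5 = (b - 5)*(b^2 - 1) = (b - 5)*(b + 1)*(b - 1)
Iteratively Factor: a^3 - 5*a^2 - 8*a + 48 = (a - 4)*(a^2 - a - 12) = (a - 4)^2*(a + 3)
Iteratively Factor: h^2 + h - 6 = (h + 3)*(h - 2)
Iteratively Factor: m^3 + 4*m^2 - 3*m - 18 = (m + 3)*(m^2 + m - 6) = (m + 3)^2*(m - 2)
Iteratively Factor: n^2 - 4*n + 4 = (n - 2)*(n - 2)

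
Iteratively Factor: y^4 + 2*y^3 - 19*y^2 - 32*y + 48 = (y + 3)*(y^3 - y^2 - 16*y + 16) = (y - 1)*(y + 3)*(y^2 - 16) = (y - 4)*(y - 1)*(y + 3)*(y + 4)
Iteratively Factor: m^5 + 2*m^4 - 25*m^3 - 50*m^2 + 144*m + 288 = (m - 3)*(m^4 + 5*m^3 - 10*m^2 - 80*m - 96) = (m - 3)*(m + 3)*(m^3 + 2*m^2 - 16*m - 32) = (m - 3)*(m + 2)*(m + 3)*(m^2 - 16) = (m - 4)*(m - 3)*(m + 2)*(m + 3)*(m + 4)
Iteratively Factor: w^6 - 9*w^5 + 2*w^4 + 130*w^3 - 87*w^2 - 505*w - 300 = (w - 5)*(w^5 - 4*w^4 - 18*w^3 + 40*w^2 + 113*w + 60) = (w - 5)^2*(w^4 + w^3 - 13*w^2 - 25*w - 12) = (w - 5)^2*(w + 1)*(w^3 - 13*w - 12) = (w - 5)^2*(w + 1)^2*(w^2 - w - 12) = (w - 5)^2*(w - 4)*(w + 1)^2*(w + 3)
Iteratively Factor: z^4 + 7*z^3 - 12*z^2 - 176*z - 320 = (z - 5)*(z^3 + 12*z^2 + 48*z + 64) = (z - 5)*(z + 4)*(z^2 + 8*z + 16) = (z - 5)*(z + 4)^2*(z + 4)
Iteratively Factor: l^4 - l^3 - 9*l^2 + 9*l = (l)*(l^3 - l^2 - 9*l + 9) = l*(l + 3)*(l^2 - 4*l + 3) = l*(l - 1)*(l + 3)*(l - 3)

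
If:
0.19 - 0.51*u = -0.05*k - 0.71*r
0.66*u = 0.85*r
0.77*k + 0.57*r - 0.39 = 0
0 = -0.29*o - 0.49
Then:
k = 10.36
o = -1.69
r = -13.32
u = -17.15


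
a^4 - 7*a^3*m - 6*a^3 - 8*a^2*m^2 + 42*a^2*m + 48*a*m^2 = a*(a - 6)*(a - 8*m)*(a + m)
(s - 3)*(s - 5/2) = s^2 - 11*s/2 + 15/2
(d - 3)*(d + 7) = d^2 + 4*d - 21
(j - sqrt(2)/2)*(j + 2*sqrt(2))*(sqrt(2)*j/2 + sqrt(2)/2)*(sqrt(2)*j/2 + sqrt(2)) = j^4/2 + 3*sqrt(2)*j^3/4 + 3*j^3/2 + 9*sqrt(2)*j^2/4 - 3*j + 3*sqrt(2)*j/2 - 2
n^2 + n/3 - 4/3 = (n - 1)*(n + 4/3)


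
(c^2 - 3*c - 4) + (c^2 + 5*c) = 2*c^2 + 2*c - 4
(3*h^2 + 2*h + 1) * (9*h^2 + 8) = 27*h^4 + 18*h^3 + 33*h^2 + 16*h + 8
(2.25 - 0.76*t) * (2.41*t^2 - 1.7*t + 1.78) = -1.8316*t^3 + 6.7145*t^2 - 5.1778*t + 4.005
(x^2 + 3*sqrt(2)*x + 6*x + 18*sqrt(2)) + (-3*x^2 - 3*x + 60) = -2*x^2 + 3*x + 3*sqrt(2)*x + 18*sqrt(2) + 60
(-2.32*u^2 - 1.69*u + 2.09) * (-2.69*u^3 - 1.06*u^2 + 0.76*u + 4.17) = 6.2408*u^5 + 7.0053*u^4 - 5.5939*u^3 - 13.1742*u^2 - 5.4589*u + 8.7153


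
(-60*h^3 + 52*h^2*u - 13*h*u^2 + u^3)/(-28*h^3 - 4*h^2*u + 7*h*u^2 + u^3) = (30*h^2 - 11*h*u + u^2)/(14*h^2 + 9*h*u + u^2)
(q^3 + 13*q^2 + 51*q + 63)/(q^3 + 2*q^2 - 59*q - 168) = (q + 3)/(q - 8)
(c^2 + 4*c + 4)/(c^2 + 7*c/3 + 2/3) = 3*(c + 2)/(3*c + 1)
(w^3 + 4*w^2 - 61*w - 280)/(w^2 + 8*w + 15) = (w^2 - w - 56)/(w + 3)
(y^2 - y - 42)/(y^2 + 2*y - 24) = (y - 7)/(y - 4)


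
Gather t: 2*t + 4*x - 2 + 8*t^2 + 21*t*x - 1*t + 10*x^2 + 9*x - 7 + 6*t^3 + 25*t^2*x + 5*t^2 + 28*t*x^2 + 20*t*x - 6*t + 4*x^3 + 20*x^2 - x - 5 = 6*t^3 + t^2*(25*x + 13) + t*(28*x^2 + 41*x - 5) + 4*x^3 + 30*x^2 + 12*x - 14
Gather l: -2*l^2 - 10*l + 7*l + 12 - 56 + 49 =-2*l^2 - 3*l + 5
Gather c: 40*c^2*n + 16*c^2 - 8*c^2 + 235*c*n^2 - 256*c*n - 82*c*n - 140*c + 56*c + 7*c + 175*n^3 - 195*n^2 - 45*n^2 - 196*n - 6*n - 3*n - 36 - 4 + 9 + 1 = c^2*(40*n + 8) + c*(235*n^2 - 338*n - 77) + 175*n^3 - 240*n^2 - 205*n - 30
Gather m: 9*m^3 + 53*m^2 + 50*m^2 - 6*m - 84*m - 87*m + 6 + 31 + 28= 9*m^3 + 103*m^2 - 177*m + 65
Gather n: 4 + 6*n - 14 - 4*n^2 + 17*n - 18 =-4*n^2 + 23*n - 28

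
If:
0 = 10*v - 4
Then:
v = 2/5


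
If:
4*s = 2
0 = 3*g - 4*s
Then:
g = 2/3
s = 1/2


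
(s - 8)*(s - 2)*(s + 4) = s^3 - 6*s^2 - 24*s + 64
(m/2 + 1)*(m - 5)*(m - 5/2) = m^3/2 - 11*m^2/4 - 5*m/4 + 25/2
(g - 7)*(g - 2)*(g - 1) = g^3 - 10*g^2 + 23*g - 14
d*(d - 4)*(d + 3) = d^3 - d^2 - 12*d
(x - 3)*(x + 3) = x^2 - 9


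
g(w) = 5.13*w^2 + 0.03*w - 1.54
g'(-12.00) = -123.09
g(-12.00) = 736.82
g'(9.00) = 92.37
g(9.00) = 414.26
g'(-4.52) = -46.35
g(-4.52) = 103.13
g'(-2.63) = -26.95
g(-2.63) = 33.86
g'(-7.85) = -80.51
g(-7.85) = 314.35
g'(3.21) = 32.96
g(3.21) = 51.42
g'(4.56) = 46.82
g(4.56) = 105.27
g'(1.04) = 10.70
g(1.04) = 4.04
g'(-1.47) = -15.05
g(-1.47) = 9.50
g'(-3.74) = -38.34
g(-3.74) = 70.10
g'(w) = 10.26*w + 0.03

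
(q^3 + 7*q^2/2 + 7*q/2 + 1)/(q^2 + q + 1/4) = 2*(q^2 + 3*q + 2)/(2*q + 1)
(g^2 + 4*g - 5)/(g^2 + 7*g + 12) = (g^2 + 4*g - 5)/(g^2 + 7*g + 12)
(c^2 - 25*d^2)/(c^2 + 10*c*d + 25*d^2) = (c - 5*d)/(c + 5*d)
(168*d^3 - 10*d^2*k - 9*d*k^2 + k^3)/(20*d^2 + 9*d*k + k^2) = (42*d^2 - 13*d*k + k^2)/(5*d + k)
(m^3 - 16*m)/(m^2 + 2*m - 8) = m*(m - 4)/(m - 2)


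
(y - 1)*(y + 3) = y^2 + 2*y - 3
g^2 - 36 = (g - 6)*(g + 6)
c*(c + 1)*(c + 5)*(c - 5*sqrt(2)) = c^4 - 5*sqrt(2)*c^3 + 6*c^3 - 30*sqrt(2)*c^2 + 5*c^2 - 25*sqrt(2)*c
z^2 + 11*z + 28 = (z + 4)*(z + 7)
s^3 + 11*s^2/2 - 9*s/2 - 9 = (s - 3/2)*(s + 1)*(s + 6)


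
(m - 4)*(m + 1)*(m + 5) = m^3 + 2*m^2 - 19*m - 20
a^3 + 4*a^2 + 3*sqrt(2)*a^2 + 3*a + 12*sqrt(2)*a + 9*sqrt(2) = (a + 1)*(a + 3)*(a + 3*sqrt(2))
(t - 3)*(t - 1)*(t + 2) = t^3 - 2*t^2 - 5*t + 6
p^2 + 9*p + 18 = (p + 3)*(p + 6)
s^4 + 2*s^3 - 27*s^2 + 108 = (s - 3)^2*(s + 2)*(s + 6)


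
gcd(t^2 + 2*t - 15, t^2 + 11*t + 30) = t + 5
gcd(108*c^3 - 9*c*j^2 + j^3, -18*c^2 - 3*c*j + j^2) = 18*c^2 + 3*c*j - j^2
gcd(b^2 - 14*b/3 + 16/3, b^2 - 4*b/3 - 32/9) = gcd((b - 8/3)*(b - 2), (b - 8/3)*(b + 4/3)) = b - 8/3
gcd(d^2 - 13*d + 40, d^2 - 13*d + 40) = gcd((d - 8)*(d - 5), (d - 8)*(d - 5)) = d^2 - 13*d + 40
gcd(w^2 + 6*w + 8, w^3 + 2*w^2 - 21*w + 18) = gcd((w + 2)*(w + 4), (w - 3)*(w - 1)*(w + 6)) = 1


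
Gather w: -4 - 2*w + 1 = -2*w - 3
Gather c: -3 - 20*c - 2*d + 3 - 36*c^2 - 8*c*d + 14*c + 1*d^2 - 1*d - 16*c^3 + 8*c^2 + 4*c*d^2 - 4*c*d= -16*c^3 - 28*c^2 + c*(4*d^2 - 12*d - 6) + d^2 - 3*d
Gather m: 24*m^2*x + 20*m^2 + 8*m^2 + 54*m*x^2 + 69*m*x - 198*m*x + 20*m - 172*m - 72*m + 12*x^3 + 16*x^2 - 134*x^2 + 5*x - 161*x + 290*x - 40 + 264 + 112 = m^2*(24*x + 28) + m*(54*x^2 - 129*x - 224) + 12*x^3 - 118*x^2 + 134*x + 336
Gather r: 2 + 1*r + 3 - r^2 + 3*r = -r^2 + 4*r + 5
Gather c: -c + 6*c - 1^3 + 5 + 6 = 5*c + 10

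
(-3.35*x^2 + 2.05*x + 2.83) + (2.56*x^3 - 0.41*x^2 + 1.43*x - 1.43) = 2.56*x^3 - 3.76*x^2 + 3.48*x + 1.4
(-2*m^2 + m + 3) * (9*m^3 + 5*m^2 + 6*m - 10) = -18*m^5 - m^4 + 20*m^3 + 41*m^2 + 8*m - 30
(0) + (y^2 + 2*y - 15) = y^2 + 2*y - 15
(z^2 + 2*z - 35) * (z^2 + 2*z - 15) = z^4 + 4*z^3 - 46*z^2 - 100*z + 525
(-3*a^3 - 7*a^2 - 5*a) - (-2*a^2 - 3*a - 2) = -3*a^3 - 5*a^2 - 2*a + 2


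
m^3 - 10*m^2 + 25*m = m*(m - 5)^2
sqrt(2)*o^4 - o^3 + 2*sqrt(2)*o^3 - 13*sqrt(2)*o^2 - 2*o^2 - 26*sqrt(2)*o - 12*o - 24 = (o + 2)*(o - 3*sqrt(2))*(o + 2*sqrt(2))*(sqrt(2)*o + 1)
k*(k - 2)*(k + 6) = k^3 + 4*k^2 - 12*k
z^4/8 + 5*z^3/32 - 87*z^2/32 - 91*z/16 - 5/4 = (z/4 + 1)*(z/2 + 1)*(z - 5)*(z + 1/4)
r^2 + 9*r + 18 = (r + 3)*(r + 6)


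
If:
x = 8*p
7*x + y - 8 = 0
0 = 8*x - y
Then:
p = 1/15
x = 8/15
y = 64/15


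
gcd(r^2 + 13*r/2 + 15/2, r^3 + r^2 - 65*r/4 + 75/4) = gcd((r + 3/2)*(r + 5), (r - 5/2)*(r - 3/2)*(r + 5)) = r + 5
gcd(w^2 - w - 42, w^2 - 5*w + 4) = 1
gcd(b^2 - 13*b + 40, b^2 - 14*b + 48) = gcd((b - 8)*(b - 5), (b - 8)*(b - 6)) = b - 8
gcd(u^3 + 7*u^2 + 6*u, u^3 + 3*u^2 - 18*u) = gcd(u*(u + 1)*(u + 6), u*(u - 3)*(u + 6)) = u^2 + 6*u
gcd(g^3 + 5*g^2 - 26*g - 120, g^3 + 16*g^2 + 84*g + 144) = g^2 + 10*g + 24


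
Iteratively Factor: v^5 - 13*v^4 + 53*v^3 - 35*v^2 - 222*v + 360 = (v - 3)*(v^4 - 10*v^3 + 23*v^2 + 34*v - 120) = (v - 3)^2*(v^3 - 7*v^2 + 2*v + 40) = (v - 5)*(v - 3)^2*(v^2 - 2*v - 8) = (v - 5)*(v - 4)*(v - 3)^2*(v + 2)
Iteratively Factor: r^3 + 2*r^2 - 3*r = (r - 1)*(r^2 + 3*r) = r*(r - 1)*(r + 3)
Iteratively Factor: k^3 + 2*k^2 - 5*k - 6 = (k + 1)*(k^2 + k - 6) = (k - 2)*(k + 1)*(k + 3)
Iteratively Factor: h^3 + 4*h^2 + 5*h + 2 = (h + 1)*(h^2 + 3*h + 2) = (h + 1)*(h + 2)*(h + 1)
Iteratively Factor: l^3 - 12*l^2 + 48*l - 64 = (l - 4)*(l^2 - 8*l + 16) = (l - 4)^2*(l - 4)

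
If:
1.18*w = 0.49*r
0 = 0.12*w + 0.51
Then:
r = -10.23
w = -4.25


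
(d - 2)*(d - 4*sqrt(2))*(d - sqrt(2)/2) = d^3 - 9*sqrt(2)*d^2/2 - 2*d^2 + 4*d + 9*sqrt(2)*d - 8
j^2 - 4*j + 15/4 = (j - 5/2)*(j - 3/2)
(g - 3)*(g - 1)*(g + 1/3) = g^3 - 11*g^2/3 + 5*g/3 + 1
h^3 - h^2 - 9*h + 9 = (h - 3)*(h - 1)*(h + 3)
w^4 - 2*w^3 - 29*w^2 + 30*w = w*(w - 6)*(w - 1)*(w + 5)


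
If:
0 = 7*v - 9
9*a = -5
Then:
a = -5/9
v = 9/7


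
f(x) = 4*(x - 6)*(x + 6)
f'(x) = 8*x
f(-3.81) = -85.94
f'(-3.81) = -30.48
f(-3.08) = -106.05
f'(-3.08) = -24.64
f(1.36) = -136.60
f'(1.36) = 10.88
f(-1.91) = -129.41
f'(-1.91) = -15.28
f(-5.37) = -28.65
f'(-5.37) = -42.96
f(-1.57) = -134.14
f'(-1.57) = -12.56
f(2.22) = -124.29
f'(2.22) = 17.76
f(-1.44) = -135.71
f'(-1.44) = -11.52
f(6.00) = 0.00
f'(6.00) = 48.00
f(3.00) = -108.00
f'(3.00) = 24.00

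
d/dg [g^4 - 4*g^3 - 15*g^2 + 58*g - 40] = 4*g^3 - 12*g^2 - 30*g + 58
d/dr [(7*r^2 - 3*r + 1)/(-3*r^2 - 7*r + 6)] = (-58*r^2 + 90*r - 11)/(9*r^4 + 42*r^3 + 13*r^2 - 84*r + 36)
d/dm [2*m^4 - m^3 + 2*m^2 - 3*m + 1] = 8*m^3 - 3*m^2 + 4*m - 3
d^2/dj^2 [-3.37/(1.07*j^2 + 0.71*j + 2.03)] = (7.716626*j^2 + 5.120378*j - 3.37*(2.14*j + 0.71)*(4.28*j + 1.42) + 14.639954)/(1.07*j^2 + 0.71*j + 2.03)^3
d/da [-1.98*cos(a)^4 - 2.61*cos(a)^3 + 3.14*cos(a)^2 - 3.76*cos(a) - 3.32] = (7.92*cos(a)^3 + 7.83*cos(a)^2 - 6.28*cos(a) + 3.76)*sin(a)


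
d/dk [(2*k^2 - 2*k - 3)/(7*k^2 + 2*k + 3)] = 18*k*(k + 3)/(49*k^4 + 28*k^3 + 46*k^2 + 12*k + 9)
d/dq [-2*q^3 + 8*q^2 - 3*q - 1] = -6*q^2 + 16*q - 3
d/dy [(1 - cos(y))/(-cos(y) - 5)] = -6*sin(y)/(cos(y) + 5)^2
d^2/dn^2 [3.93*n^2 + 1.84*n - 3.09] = 7.86000000000000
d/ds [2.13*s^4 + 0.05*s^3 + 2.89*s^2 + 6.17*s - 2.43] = 8.52*s^3 + 0.15*s^2 + 5.78*s + 6.17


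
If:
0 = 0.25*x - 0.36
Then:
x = 1.44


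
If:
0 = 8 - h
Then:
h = 8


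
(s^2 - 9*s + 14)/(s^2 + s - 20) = (s^2 - 9*s + 14)/(s^2 + s - 20)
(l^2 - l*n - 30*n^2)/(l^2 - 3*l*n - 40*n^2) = (l - 6*n)/(l - 8*n)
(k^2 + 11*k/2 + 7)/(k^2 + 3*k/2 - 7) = (k + 2)/(k - 2)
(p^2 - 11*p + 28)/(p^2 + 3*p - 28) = (p - 7)/(p + 7)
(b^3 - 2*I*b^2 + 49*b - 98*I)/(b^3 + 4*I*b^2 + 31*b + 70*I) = (b^2 - 9*I*b - 14)/(b^2 - 3*I*b + 10)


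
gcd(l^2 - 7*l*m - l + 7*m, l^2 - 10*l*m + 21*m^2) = l - 7*m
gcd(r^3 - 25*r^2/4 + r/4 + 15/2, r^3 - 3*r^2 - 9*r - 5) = r + 1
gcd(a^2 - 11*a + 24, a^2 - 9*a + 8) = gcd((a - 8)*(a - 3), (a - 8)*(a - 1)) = a - 8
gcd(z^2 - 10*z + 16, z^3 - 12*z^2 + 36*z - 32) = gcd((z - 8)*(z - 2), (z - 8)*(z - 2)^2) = z^2 - 10*z + 16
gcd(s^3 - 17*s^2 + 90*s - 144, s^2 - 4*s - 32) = s - 8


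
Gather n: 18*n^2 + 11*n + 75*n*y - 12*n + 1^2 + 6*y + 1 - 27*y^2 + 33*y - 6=18*n^2 + n*(75*y - 1) - 27*y^2 + 39*y - 4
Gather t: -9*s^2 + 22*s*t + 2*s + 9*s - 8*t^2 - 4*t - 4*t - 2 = -9*s^2 + 11*s - 8*t^2 + t*(22*s - 8) - 2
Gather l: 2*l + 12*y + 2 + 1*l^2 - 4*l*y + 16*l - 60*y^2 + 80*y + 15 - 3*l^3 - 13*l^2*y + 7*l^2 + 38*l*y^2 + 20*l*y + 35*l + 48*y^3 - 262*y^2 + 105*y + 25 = -3*l^3 + l^2*(8 - 13*y) + l*(38*y^2 + 16*y + 53) + 48*y^3 - 322*y^2 + 197*y + 42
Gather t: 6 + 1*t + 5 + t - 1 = 2*t + 10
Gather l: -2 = -2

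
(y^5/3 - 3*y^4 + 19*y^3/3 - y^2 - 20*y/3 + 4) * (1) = y^5/3 - 3*y^4 + 19*y^3/3 - y^2 - 20*y/3 + 4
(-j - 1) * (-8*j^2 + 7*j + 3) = 8*j^3 + j^2 - 10*j - 3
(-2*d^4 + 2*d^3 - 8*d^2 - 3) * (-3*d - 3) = 6*d^5 + 18*d^3 + 24*d^2 + 9*d + 9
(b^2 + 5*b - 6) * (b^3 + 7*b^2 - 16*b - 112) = b^5 + 12*b^4 + 13*b^3 - 234*b^2 - 464*b + 672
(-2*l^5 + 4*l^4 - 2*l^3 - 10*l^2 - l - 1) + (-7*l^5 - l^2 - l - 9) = -9*l^5 + 4*l^4 - 2*l^3 - 11*l^2 - 2*l - 10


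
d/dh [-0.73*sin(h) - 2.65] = -0.73*cos(h)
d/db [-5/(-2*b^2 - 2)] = -5*b/(b^2 + 1)^2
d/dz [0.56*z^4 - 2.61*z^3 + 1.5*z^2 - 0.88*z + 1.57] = 2.24*z^3 - 7.83*z^2 + 3.0*z - 0.88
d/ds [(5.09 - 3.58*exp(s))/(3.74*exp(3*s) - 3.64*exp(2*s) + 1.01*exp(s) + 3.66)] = (26.7784*exp(3*s) - 70.141*exp(2*s) + 37.0552*exp(s) - 18.2437)*exp(s)/(13.9876*exp(6*s) - 27.2272*exp(5*s) + 20.8044*exp(4*s) + 20.024*exp(3*s) - 25.6247*exp(2*s) + 7.3932*exp(s) + 13.3956)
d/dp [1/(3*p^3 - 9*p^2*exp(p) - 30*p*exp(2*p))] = (p^2*exp(p) - p^2 + 20*p*exp(2*p)/3 + 2*p*exp(p) + 10*exp(2*p)/3)/(p^2*(-p^2 + 3*p*exp(p) + 10*exp(2*p))^2)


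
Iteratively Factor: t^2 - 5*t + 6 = (t - 2)*(t - 3)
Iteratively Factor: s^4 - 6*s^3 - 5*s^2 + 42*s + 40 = (s + 1)*(s^3 - 7*s^2 + 2*s + 40) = (s - 4)*(s + 1)*(s^2 - 3*s - 10) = (s - 5)*(s - 4)*(s + 1)*(s + 2)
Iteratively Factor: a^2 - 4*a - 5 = (a - 5)*(a + 1)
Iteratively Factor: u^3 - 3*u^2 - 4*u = (u)*(u^2 - 3*u - 4) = u*(u - 4)*(u + 1)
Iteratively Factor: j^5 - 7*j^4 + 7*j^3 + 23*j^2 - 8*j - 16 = (j + 1)*(j^4 - 8*j^3 + 15*j^2 + 8*j - 16) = (j - 1)*(j + 1)*(j^3 - 7*j^2 + 8*j + 16) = (j - 4)*(j - 1)*(j + 1)*(j^2 - 3*j - 4) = (j - 4)*(j - 1)*(j + 1)^2*(j - 4)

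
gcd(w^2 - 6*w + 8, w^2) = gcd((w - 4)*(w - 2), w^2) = 1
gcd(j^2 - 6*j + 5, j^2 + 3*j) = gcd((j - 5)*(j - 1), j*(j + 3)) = 1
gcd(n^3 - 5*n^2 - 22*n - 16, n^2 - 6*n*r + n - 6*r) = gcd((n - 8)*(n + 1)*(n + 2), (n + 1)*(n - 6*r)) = n + 1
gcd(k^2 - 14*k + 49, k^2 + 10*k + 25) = 1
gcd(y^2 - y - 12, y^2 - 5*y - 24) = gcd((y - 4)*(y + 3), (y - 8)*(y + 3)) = y + 3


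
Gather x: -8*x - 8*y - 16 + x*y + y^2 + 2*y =x*(y - 8) + y^2 - 6*y - 16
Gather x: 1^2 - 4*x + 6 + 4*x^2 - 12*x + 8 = 4*x^2 - 16*x + 15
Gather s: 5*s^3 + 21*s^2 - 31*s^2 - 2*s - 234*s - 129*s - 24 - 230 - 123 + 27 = 5*s^3 - 10*s^2 - 365*s - 350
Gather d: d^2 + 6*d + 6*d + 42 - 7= d^2 + 12*d + 35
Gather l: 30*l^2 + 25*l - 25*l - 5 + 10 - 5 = 30*l^2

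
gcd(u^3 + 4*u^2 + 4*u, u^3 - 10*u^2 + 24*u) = u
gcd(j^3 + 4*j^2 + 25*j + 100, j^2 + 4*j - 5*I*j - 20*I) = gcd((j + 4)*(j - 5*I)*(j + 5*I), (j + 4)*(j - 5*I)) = j^2 + j*(4 - 5*I) - 20*I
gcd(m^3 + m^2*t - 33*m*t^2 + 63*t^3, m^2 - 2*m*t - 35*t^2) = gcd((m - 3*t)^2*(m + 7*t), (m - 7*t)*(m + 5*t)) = 1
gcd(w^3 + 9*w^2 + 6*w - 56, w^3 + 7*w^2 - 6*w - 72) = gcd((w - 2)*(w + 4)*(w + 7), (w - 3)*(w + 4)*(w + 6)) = w + 4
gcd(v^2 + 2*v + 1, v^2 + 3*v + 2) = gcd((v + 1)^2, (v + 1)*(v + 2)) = v + 1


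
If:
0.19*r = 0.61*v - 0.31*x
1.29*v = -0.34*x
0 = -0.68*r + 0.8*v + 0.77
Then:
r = 1.29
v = 0.14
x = -0.52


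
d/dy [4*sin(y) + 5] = 4*cos(y)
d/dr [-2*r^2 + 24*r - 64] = 24 - 4*r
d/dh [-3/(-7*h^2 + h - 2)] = 3*(1 - 14*h)/(7*h^2 - h + 2)^2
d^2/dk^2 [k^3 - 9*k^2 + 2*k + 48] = 6*k - 18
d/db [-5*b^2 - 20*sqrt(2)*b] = -10*b - 20*sqrt(2)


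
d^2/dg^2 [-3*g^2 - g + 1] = -6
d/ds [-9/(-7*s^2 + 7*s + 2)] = 63*(1 - 2*s)/(-7*s^2 + 7*s + 2)^2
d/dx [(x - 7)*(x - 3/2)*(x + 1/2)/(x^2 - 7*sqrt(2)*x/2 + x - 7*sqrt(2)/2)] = (4*x^4 - 28*sqrt(2)*x^3 + 8*x^3 - 57*x^2 + 70*sqrt(2)*x^2 - 42*x + 224*sqrt(2)*x - 21 - 14*sqrt(2))/(2*(2*x^4 - 14*sqrt(2)*x^3 + 4*x^3 - 28*sqrt(2)*x^2 + 51*x^2 - 14*sqrt(2)*x + 98*x + 49))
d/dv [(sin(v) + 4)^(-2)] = -2*cos(v)/(sin(v) + 4)^3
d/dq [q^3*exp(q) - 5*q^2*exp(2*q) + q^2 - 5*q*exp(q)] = q^3*exp(q) - 10*q^2*exp(2*q) + 3*q^2*exp(q) - 10*q*exp(2*q) - 5*q*exp(q) + 2*q - 5*exp(q)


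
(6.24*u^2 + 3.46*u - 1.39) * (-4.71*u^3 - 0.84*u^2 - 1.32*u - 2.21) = -29.3904*u^5 - 21.5382*u^4 - 4.5963*u^3 - 17.19*u^2 - 5.8118*u + 3.0719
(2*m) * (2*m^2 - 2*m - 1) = 4*m^3 - 4*m^2 - 2*m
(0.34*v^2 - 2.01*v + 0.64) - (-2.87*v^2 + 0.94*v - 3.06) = 3.21*v^2 - 2.95*v + 3.7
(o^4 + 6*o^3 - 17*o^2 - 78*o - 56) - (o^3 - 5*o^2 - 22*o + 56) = o^4 + 5*o^3 - 12*o^2 - 56*o - 112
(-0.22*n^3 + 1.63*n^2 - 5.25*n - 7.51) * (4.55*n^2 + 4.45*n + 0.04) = -1.001*n^5 + 6.4375*n^4 - 16.6428*n^3 - 57.4678*n^2 - 33.6295*n - 0.3004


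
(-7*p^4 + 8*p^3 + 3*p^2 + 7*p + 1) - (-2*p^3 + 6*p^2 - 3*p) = -7*p^4 + 10*p^3 - 3*p^2 + 10*p + 1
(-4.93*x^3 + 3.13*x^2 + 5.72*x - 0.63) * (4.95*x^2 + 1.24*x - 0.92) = -24.4035*x^5 + 9.3803*x^4 + 36.7308*x^3 + 1.0947*x^2 - 6.0436*x + 0.5796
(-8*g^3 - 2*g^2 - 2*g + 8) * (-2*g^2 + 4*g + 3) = 16*g^5 - 28*g^4 - 28*g^3 - 30*g^2 + 26*g + 24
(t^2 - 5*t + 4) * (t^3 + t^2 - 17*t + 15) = t^5 - 4*t^4 - 18*t^3 + 104*t^2 - 143*t + 60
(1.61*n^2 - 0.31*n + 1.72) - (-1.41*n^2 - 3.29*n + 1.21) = 3.02*n^2 + 2.98*n + 0.51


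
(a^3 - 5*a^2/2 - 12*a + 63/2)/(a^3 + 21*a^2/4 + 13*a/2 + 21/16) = 8*(a^2 - 6*a + 9)/(8*a^2 + 14*a + 3)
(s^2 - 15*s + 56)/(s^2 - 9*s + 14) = (s - 8)/(s - 2)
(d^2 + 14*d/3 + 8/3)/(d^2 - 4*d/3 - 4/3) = (d + 4)/(d - 2)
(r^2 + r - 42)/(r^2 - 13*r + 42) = (r + 7)/(r - 7)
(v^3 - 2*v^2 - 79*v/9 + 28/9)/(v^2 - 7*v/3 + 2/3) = (3*v^2 - 5*v - 28)/(3*(v - 2))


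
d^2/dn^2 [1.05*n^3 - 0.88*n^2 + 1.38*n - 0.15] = 6.3*n - 1.76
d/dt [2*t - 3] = 2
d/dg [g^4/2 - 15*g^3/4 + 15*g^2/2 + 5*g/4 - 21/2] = 2*g^3 - 45*g^2/4 + 15*g + 5/4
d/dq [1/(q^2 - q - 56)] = (1 - 2*q)/(-q^2 + q + 56)^2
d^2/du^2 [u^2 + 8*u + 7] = 2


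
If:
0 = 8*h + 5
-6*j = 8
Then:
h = -5/8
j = -4/3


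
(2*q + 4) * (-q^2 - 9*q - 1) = -2*q^3 - 22*q^2 - 38*q - 4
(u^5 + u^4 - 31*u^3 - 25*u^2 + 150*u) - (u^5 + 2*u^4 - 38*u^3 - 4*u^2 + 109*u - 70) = -u^4 + 7*u^3 - 21*u^2 + 41*u + 70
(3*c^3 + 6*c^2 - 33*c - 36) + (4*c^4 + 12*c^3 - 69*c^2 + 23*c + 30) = 4*c^4 + 15*c^3 - 63*c^2 - 10*c - 6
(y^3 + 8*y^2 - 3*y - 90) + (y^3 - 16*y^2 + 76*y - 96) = 2*y^3 - 8*y^2 + 73*y - 186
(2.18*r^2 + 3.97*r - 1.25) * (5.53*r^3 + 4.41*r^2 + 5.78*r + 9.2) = 12.0554*r^5 + 31.5679*r^4 + 23.1956*r^3 + 37.4901*r^2 + 29.299*r - 11.5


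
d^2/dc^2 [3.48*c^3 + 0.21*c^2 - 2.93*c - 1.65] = 20.88*c + 0.42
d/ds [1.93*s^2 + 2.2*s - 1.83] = 3.86*s + 2.2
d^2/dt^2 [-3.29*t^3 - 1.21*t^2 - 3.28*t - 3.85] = -19.74*t - 2.42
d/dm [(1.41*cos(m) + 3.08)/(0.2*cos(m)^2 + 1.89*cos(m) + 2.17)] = (0.282*cos(m)^2 + 1.232*cos(m) + 2.7615)*sin(m)/(0.04*cos(m)^4 + 0.756*cos(m)^3 + 4.4401*cos(m)^2 + 8.2026*cos(m) + 4.7089)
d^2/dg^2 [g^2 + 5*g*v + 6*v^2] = 2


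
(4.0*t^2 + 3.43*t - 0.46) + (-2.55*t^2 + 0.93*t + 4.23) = 1.45*t^2 + 4.36*t + 3.77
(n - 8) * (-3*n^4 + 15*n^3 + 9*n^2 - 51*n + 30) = -3*n^5 + 39*n^4 - 111*n^3 - 123*n^2 + 438*n - 240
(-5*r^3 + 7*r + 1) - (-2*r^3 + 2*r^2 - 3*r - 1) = -3*r^3 - 2*r^2 + 10*r + 2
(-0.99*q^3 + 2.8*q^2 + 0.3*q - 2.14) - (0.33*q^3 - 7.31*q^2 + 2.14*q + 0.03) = -1.32*q^3 + 10.11*q^2 - 1.84*q - 2.17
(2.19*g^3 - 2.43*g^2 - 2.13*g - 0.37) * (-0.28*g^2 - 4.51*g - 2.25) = -0.6132*g^5 - 9.1965*g^4 + 6.6282*g^3 + 15.1774*g^2 + 6.4612*g + 0.8325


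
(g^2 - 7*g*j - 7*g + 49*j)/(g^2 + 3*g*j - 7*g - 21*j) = (g - 7*j)/(g + 3*j)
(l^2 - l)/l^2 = (l - 1)/l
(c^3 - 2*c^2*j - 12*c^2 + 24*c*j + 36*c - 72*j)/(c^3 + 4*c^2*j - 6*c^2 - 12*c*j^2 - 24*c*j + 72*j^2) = (c - 6)/(c + 6*j)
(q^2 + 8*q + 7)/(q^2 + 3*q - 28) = (q + 1)/(q - 4)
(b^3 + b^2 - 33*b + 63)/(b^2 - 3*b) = b + 4 - 21/b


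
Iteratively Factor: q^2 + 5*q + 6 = (q + 2)*(q + 3)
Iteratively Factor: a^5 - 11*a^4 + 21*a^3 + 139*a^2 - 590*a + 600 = (a - 5)*(a^4 - 6*a^3 - 9*a^2 + 94*a - 120) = (a - 5)*(a - 3)*(a^3 - 3*a^2 - 18*a + 40) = (a - 5)^2*(a - 3)*(a^2 + 2*a - 8) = (a - 5)^2*(a - 3)*(a + 4)*(a - 2)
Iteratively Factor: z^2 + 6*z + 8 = (z + 4)*(z + 2)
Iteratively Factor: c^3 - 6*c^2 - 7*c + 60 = (c + 3)*(c^2 - 9*c + 20) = (c - 5)*(c + 3)*(c - 4)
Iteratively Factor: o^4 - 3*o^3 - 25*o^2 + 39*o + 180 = (o - 4)*(o^3 + o^2 - 21*o - 45) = (o - 4)*(o + 3)*(o^2 - 2*o - 15) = (o - 5)*(o - 4)*(o + 3)*(o + 3)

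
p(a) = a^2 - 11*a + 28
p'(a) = 2*a - 11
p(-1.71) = 49.73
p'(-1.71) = -14.42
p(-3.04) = 70.68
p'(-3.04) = -17.08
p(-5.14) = 110.96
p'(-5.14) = -21.28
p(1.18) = 16.41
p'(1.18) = -8.64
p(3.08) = 3.61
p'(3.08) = -4.84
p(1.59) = 13.04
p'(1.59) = -7.82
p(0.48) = 22.95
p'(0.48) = -10.04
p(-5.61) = 121.18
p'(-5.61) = -22.22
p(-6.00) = 130.00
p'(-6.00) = -23.00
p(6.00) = -2.00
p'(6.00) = 1.00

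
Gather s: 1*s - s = 0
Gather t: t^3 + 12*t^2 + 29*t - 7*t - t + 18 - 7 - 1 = t^3 + 12*t^2 + 21*t + 10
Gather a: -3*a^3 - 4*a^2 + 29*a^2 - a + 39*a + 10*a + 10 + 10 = -3*a^3 + 25*a^2 + 48*a + 20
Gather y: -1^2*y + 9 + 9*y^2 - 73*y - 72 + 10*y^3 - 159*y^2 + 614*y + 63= 10*y^3 - 150*y^2 + 540*y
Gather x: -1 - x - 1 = -x - 2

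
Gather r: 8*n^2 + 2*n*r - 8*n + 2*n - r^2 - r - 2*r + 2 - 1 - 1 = 8*n^2 - 6*n - r^2 + r*(2*n - 3)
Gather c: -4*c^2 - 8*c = -4*c^2 - 8*c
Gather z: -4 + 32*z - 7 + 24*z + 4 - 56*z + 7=0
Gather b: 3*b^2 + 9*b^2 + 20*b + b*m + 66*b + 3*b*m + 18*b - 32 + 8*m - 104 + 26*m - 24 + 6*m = 12*b^2 + b*(4*m + 104) + 40*m - 160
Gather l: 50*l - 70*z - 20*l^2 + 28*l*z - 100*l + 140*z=-20*l^2 + l*(28*z - 50) + 70*z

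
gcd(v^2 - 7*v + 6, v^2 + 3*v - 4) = v - 1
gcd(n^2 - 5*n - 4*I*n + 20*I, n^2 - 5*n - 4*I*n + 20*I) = n^2 + n*(-5 - 4*I) + 20*I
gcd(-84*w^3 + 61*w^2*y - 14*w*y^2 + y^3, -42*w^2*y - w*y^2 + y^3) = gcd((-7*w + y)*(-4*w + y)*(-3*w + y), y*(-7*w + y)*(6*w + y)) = -7*w + y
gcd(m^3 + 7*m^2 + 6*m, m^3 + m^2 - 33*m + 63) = 1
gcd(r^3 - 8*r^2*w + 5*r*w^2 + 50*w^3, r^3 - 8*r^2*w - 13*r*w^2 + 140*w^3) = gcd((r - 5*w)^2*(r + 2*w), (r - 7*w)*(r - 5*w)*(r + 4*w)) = r - 5*w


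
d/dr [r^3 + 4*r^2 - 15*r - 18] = 3*r^2 + 8*r - 15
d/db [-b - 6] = -1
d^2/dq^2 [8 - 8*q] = 0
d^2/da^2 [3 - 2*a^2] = -4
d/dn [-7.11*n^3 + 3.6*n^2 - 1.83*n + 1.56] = -21.33*n^2 + 7.2*n - 1.83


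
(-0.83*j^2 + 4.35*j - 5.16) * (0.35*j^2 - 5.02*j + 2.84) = -0.2905*j^4 + 5.6891*j^3 - 26.0002*j^2 + 38.2572*j - 14.6544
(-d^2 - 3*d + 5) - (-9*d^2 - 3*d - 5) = 8*d^2 + 10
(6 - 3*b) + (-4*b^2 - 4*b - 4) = -4*b^2 - 7*b + 2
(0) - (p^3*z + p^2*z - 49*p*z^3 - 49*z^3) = -p^3*z - p^2*z + 49*p*z^3 + 49*z^3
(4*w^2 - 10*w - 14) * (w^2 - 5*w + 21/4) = 4*w^4 - 30*w^3 + 57*w^2 + 35*w/2 - 147/2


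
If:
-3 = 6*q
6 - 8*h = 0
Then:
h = 3/4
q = -1/2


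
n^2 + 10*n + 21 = (n + 3)*(n + 7)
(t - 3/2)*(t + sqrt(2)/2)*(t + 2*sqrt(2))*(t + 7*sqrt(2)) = t^4 - 3*t^3/2 + 19*sqrt(2)*t^3/2 - 57*sqrt(2)*t^2/4 + 37*t^2 - 111*t/2 + 14*sqrt(2)*t - 21*sqrt(2)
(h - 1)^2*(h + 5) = h^3 + 3*h^2 - 9*h + 5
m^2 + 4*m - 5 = (m - 1)*(m + 5)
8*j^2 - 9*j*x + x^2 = (-8*j + x)*(-j + x)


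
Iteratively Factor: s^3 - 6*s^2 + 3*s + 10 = (s - 5)*(s^2 - s - 2) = (s - 5)*(s + 1)*(s - 2)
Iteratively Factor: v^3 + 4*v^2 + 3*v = (v + 1)*(v^2 + 3*v) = v*(v + 1)*(v + 3)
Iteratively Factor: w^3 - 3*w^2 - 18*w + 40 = (w - 5)*(w^2 + 2*w - 8) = (w - 5)*(w + 4)*(w - 2)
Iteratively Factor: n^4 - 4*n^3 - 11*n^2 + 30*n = (n + 3)*(n^3 - 7*n^2 + 10*n) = (n - 2)*(n + 3)*(n^2 - 5*n) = n*(n - 2)*(n + 3)*(n - 5)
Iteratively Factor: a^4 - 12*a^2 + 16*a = (a)*(a^3 - 12*a + 16) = a*(a + 4)*(a^2 - 4*a + 4) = a*(a - 2)*(a + 4)*(a - 2)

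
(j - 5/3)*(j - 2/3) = j^2 - 7*j/3 + 10/9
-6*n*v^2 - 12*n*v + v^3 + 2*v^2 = v*(-6*n + v)*(v + 2)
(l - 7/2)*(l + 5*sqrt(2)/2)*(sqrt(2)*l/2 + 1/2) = sqrt(2)*l^3/2 - 7*sqrt(2)*l^2/4 + 3*l^2 - 21*l/2 + 5*sqrt(2)*l/4 - 35*sqrt(2)/8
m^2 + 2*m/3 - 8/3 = (m - 4/3)*(m + 2)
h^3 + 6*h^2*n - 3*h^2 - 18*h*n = h*(h - 3)*(h + 6*n)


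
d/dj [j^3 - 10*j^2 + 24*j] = 3*j^2 - 20*j + 24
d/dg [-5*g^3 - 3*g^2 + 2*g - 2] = -15*g^2 - 6*g + 2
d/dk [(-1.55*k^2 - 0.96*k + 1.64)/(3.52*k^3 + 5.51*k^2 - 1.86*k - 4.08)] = (5.456*k^4 + 6.7584*k^3 - 9.1458*k^2 - 5.42479999999999*k + 6.9672)/(12.3904*k^6 + 38.7904*k^5 + 17.2657*k^4 - 49.2204*k^3 - 41.502*k^2 + 15.1776*k + 16.6464)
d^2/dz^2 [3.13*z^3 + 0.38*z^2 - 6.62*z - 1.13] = 18.78*z + 0.76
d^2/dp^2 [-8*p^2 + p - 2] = -16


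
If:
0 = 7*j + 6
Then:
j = -6/7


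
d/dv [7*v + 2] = 7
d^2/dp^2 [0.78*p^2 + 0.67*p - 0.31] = 1.56000000000000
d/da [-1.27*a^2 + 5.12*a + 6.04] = 5.12 - 2.54*a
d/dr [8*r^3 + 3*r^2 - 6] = 6*r*(4*r + 1)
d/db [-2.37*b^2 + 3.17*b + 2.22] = 3.17 - 4.74*b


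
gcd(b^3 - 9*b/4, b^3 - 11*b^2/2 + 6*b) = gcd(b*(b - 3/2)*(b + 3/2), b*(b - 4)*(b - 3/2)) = b^2 - 3*b/2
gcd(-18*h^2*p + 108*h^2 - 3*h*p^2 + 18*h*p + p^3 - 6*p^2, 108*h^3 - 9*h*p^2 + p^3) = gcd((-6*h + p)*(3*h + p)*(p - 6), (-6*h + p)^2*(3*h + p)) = -18*h^2 - 3*h*p + p^2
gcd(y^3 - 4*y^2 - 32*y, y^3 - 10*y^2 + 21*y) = y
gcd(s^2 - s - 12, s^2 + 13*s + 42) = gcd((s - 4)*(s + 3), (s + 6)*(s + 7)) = 1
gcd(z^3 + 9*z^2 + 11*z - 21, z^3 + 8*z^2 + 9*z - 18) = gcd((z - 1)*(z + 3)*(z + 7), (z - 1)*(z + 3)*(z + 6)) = z^2 + 2*z - 3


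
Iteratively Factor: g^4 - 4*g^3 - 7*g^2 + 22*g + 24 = (g + 2)*(g^3 - 6*g^2 + 5*g + 12) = (g - 3)*(g + 2)*(g^2 - 3*g - 4) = (g - 4)*(g - 3)*(g + 2)*(g + 1)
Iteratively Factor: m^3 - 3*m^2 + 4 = (m - 2)*(m^2 - m - 2) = (m - 2)*(m + 1)*(m - 2)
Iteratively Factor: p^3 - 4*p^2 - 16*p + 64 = (p + 4)*(p^2 - 8*p + 16) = (p - 4)*(p + 4)*(p - 4)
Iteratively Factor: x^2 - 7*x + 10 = (x - 5)*(x - 2)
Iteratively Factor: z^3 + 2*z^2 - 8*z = (z + 4)*(z^2 - 2*z) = z*(z + 4)*(z - 2)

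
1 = 1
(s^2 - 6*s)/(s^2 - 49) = s*(s - 6)/(s^2 - 49)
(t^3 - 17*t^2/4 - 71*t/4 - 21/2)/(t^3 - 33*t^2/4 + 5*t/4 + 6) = (t^2 - 5*t - 14)/(t^2 - 9*t + 8)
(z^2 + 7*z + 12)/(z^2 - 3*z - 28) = (z + 3)/(z - 7)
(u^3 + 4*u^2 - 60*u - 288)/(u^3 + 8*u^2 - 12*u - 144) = (u - 8)/(u - 4)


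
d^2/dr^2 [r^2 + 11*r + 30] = 2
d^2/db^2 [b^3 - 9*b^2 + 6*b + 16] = 6*b - 18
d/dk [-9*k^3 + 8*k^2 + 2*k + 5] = -27*k^2 + 16*k + 2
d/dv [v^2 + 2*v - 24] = 2*v + 2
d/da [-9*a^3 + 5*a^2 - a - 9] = -27*a^2 + 10*a - 1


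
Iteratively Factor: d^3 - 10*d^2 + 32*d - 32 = (d - 2)*(d^2 - 8*d + 16) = (d - 4)*(d - 2)*(d - 4)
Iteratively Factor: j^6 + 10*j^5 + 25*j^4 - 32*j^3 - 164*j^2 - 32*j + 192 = (j + 3)*(j^5 + 7*j^4 + 4*j^3 - 44*j^2 - 32*j + 64) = (j - 2)*(j + 3)*(j^4 + 9*j^3 + 22*j^2 - 32) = (j - 2)*(j + 2)*(j + 3)*(j^3 + 7*j^2 + 8*j - 16) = (j - 2)*(j + 2)*(j + 3)*(j + 4)*(j^2 + 3*j - 4) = (j - 2)*(j + 2)*(j + 3)*(j + 4)^2*(j - 1)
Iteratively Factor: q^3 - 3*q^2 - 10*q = (q)*(q^2 - 3*q - 10) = q*(q - 5)*(q + 2)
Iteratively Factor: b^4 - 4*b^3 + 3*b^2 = (b)*(b^3 - 4*b^2 + 3*b) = b^2*(b^2 - 4*b + 3) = b^2*(b - 3)*(b - 1)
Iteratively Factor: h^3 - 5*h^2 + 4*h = (h)*(h^2 - 5*h + 4) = h*(h - 4)*(h - 1)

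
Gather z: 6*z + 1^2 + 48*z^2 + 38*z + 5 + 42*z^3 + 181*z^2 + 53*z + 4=42*z^3 + 229*z^2 + 97*z + 10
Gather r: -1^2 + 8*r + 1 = 8*r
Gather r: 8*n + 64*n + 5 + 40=72*n + 45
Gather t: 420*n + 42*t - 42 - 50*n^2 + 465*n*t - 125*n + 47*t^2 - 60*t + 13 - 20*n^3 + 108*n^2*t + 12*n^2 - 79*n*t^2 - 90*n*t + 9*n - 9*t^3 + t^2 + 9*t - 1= -20*n^3 - 38*n^2 + 304*n - 9*t^3 + t^2*(48 - 79*n) + t*(108*n^2 + 375*n - 9) - 30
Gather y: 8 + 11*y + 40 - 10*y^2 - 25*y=-10*y^2 - 14*y + 48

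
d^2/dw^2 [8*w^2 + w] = 16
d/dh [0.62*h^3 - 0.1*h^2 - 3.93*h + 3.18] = 1.86*h^2 - 0.2*h - 3.93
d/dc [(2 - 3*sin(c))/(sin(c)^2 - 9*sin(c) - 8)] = (3*sin(c)^2 - 4*sin(c) + 42)*cos(c)/(sin(c)^2 - 9*sin(c) - 8)^2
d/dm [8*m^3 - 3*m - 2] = 24*m^2 - 3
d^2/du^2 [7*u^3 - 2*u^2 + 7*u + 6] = 42*u - 4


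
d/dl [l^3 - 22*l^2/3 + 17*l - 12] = 3*l^2 - 44*l/3 + 17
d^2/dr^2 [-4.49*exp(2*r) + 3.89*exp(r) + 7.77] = (3.89 - 17.96*exp(r))*exp(r)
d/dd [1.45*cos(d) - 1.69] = -1.45*sin(d)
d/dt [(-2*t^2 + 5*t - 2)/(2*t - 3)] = (-4*t^2 + 12*t - 11)/(4*t^2 - 12*t + 9)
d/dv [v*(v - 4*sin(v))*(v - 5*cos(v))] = v*(v - 4*sin(v))*(5*sin(v) + 1) - v*(v - 5*cos(v))*(4*cos(v) - 1) + (v - 4*sin(v))*(v - 5*cos(v))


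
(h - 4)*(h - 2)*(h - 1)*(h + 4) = h^4 - 3*h^3 - 14*h^2 + 48*h - 32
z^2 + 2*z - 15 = (z - 3)*(z + 5)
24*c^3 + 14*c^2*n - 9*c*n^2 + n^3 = (-6*c + n)*(-4*c + n)*(c + n)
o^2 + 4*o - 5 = (o - 1)*(o + 5)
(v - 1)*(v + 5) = v^2 + 4*v - 5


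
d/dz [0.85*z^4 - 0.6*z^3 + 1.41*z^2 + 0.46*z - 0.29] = 3.4*z^3 - 1.8*z^2 + 2.82*z + 0.46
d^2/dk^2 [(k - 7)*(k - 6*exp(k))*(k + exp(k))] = -5*k^2*exp(k) - 24*k*exp(2*k) + 15*k*exp(k) + 6*k + 144*exp(2*k) + 60*exp(k) - 14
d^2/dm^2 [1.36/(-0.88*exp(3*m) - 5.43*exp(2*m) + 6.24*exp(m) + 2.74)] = (-1.36*(2.64*exp(2*m) + 10.86*exp(m) - 6.24)*(5.28*exp(2*m) + 21.72*exp(m) - 12.48)*exp(m) + (10.7712*exp(2*m) + 29.5392*exp(m) - 8.4864)*(0.88*exp(3*m) + 5.43*exp(2*m) - 6.24*exp(m) - 2.74))*exp(m)/(0.88*exp(3*m) + 5.43*exp(2*m) - 6.24*exp(m) - 2.74)^3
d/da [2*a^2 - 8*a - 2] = 4*a - 8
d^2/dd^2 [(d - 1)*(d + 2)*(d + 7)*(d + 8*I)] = 12*d^2 + 48*d*(1 + I) + 10 + 128*I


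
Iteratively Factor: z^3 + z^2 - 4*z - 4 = (z - 2)*(z^2 + 3*z + 2) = (z - 2)*(z + 1)*(z + 2)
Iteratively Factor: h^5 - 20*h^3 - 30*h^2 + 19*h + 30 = (h - 1)*(h^4 + h^3 - 19*h^2 - 49*h - 30) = (h - 1)*(h + 1)*(h^3 - 19*h - 30) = (h - 5)*(h - 1)*(h + 1)*(h^2 + 5*h + 6) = (h - 5)*(h - 1)*(h + 1)*(h + 2)*(h + 3)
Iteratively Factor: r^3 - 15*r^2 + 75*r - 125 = (r - 5)*(r^2 - 10*r + 25) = (r - 5)^2*(r - 5)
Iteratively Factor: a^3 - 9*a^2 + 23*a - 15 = (a - 5)*(a^2 - 4*a + 3) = (a - 5)*(a - 3)*(a - 1)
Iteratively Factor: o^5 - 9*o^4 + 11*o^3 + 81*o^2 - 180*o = (o - 5)*(o^4 - 4*o^3 - 9*o^2 + 36*o) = (o - 5)*(o - 3)*(o^3 - o^2 - 12*o) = (o - 5)*(o - 3)*(o + 3)*(o^2 - 4*o) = (o - 5)*(o - 4)*(o - 3)*(o + 3)*(o)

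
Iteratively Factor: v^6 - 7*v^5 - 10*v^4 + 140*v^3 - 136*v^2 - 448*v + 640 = (v - 2)*(v^5 - 5*v^4 - 20*v^3 + 100*v^2 + 64*v - 320) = (v - 5)*(v - 2)*(v^4 - 20*v^2 + 64) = (v - 5)*(v - 2)*(v + 4)*(v^3 - 4*v^2 - 4*v + 16) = (v - 5)*(v - 2)*(v + 2)*(v + 4)*(v^2 - 6*v + 8) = (v - 5)*(v - 4)*(v - 2)*(v + 2)*(v + 4)*(v - 2)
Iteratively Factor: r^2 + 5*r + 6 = (r + 2)*(r + 3)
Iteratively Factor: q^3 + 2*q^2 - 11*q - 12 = (q + 1)*(q^2 + q - 12) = (q - 3)*(q + 1)*(q + 4)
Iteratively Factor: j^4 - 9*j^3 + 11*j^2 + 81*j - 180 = (j - 3)*(j^3 - 6*j^2 - 7*j + 60) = (j - 3)*(j + 3)*(j^2 - 9*j + 20) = (j - 5)*(j - 3)*(j + 3)*(j - 4)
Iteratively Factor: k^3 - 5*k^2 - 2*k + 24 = (k - 3)*(k^2 - 2*k - 8) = (k - 3)*(k + 2)*(k - 4)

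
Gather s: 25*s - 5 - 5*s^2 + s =-5*s^2 + 26*s - 5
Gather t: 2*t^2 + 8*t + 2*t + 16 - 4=2*t^2 + 10*t + 12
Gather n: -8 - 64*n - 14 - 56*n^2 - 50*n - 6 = -56*n^2 - 114*n - 28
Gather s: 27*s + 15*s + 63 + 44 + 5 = 42*s + 112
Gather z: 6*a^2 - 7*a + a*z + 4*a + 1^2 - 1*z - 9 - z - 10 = 6*a^2 - 3*a + z*(a - 2) - 18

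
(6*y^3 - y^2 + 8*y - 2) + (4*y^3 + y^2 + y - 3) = 10*y^3 + 9*y - 5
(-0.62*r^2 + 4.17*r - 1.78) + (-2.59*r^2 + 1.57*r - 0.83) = -3.21*r^2 + 5.74*r - 2.61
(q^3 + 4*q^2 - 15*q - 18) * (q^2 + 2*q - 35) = q^5 + 6*q^4 - 42*q^3 - 188*q^2 + 489*q + 630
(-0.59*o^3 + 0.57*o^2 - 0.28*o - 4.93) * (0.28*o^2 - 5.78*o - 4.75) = -0.1652*o^5 + 3.5698*o^4 - 0.5705*o^3 - 2.4695*o^2 + 29.8254*o + 23.4175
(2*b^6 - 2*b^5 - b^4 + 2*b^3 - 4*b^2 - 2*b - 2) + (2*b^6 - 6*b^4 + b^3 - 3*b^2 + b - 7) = 4*b^6 - 2*b^5 - 7*b^4 + 3*b^3 - 7*b^2 - b - 9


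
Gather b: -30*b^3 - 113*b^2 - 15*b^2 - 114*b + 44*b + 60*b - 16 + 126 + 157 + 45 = -30*b^3 - 128*b^2 - 10*b + 312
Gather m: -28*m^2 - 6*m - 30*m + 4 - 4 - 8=-28*m^2 - 36*m - 8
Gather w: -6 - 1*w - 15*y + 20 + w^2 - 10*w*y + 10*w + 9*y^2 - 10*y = w^2 + w*(9 - 10*y) + 9*y^2 - 25*y + 14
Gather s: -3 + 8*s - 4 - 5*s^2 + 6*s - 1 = -5*s^2 + 14*s - 8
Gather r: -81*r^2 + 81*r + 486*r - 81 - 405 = -81*r^2 + 567*r - 486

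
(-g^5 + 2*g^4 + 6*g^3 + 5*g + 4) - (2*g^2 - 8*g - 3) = -g^5 + 2*g^4 + 6*g^3 - 2*g^2 + 13*g + 7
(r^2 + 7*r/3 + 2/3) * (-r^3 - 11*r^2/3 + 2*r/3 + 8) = -r^5 - 6*r^4 - 77*r^3/9 + 64*r^2/9 + 172*r/9 + 16/3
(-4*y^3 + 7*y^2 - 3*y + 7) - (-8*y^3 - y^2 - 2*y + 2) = 4*y^3 + 8*y^2 - y + 5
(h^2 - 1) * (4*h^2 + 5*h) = 4*h^4 + 5*h^3 - 4*h^2 - 5*h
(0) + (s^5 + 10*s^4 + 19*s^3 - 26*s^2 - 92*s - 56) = s^5 + 10*s^4 + 19*s^3 - 26*s^2 - 92*s - 56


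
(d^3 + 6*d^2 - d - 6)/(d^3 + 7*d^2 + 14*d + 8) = (d^2 + 5*d - 6)/(d^2 + 6*d + 8)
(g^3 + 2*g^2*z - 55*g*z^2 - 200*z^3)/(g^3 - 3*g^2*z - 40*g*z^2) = (g + 5*z)/g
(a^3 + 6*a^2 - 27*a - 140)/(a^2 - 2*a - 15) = (a^2 + 11*a + 28)/(a + 3)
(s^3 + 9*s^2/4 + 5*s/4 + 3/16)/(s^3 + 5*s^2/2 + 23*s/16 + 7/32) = 2*(2*s + 3)/(4*s + 7)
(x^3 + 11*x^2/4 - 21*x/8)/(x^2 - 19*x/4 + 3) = x*(2*x + 7)/(2*(x - 4))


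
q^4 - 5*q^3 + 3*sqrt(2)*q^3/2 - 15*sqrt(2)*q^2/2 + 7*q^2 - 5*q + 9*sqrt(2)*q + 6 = (q - 3)*(q - 2)*(q + sqrt(2)/2)*(q + sqrt(2))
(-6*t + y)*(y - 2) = -6*t*y + 12*t + y^2 - 2*y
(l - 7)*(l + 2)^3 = l^4 - l^3 - 30*l^2 - 76*l - 56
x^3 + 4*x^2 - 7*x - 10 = (x - 2)*(x + 1)*(x + 5)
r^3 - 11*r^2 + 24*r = r*(r - 8)*(r - 3)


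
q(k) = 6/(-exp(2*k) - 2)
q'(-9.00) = 0.00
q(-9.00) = -3.00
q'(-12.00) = 0.00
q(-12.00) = -3.00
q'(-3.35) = 0.00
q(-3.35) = -3.00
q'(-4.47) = 0.00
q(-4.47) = -3.00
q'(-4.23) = 0.00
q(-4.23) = -3.00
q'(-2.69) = 0.01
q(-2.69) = -2.99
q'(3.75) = 0.01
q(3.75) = -0.00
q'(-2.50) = 0.02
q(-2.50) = -2.99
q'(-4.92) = 0.00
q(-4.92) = -3.00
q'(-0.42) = 0.88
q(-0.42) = -2.47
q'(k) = 12*exp(2*k)/(-exp(2*k) - 2)^2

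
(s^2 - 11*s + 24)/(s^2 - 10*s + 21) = (s - 8)/(s - 7)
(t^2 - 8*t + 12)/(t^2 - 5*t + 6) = (t - 6)/(t - 3)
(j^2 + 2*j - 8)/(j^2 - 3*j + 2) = (j + 4)/(j - 1)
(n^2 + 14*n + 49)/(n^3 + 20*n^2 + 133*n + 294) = 1/(n + 6)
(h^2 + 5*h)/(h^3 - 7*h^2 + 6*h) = (h + 5)/(h^2 - 7*h + 6)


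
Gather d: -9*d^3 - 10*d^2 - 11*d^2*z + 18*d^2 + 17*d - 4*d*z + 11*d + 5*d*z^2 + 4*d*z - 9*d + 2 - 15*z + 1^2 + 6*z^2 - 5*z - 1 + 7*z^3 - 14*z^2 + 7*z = -9*d^3 + d^2*(8 - 11*z) + d*(5*z^2 + 19) + 7*z^3 - 8*z^2 - 13*z + 2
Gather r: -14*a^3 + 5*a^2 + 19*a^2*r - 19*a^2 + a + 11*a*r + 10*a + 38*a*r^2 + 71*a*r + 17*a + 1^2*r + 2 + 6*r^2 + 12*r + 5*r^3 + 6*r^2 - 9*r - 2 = -14*a^3 - 14*a^2 + 28*a + 5*r^3 + r^2*(38*a + 12) + r*(19*a^2 + 82*a + 4)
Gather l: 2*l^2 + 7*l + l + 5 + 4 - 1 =2*l^2 + 8*l + 8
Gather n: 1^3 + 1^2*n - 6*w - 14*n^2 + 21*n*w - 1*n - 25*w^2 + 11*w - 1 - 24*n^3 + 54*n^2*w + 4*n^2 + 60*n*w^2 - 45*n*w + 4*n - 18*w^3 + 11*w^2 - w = -24*n^3 + n^2*(54*w - 10) + n*(60*w^2 - 24*w + 4) - 18*w^3 - 14*w^2 + 4*w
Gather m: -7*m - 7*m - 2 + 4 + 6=8 - 14*m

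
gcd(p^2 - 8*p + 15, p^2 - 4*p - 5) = p - 5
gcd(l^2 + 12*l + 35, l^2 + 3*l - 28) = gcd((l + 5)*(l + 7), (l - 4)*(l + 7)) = l + 7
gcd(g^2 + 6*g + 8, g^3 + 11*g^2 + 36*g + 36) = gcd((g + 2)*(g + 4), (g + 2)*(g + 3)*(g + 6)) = g + 2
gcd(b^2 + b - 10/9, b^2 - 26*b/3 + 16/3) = b - 2/3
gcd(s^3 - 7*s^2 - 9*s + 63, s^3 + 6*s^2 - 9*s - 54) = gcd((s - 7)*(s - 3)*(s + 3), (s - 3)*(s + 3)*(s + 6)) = s^2 - 9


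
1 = 1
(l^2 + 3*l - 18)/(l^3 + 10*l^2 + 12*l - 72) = (l - 3)/(l^2 + 4*l - 12)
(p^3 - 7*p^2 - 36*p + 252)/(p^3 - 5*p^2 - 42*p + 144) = (p^2 - 13*p + 42)/(p^2 - 11*p + 24)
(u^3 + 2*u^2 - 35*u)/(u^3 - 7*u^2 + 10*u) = (u + 7)/(u - 2)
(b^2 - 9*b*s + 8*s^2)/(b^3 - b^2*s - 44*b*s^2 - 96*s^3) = (b - s)/(b^2 + 7*b*s + 12*s^2)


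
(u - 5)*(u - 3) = u^2 - 8*u + 15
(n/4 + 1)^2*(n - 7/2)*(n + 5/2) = n^4/16 + 7*n^3/16 - 3*n^2/64 - 43*n/8 - 35/4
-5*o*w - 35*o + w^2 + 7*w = (-5*o + w)*(w + 7)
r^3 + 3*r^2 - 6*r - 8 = (r - 2)*(r + 1)*(r + 4)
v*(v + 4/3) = v^2 + 4*v/3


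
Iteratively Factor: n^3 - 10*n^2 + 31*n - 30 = (n - 3)*(n^2 - 7*n + 10) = (n - 5)*(n - 3)*(n - 2)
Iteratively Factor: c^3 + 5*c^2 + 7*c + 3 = (c + 1)*(c^2 + 4*c + 3) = (c + 1)*(c + 3)*(c + 1)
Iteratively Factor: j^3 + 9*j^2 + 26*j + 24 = (j + 3)*(j^2 + 6*j + 8) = (j + 3)*(j + 4)*(j + 2)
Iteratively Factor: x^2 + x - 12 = (x + 4)*(x - 3)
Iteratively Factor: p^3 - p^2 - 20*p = (p + 4)*(p^2 - 5*p) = (p - 5)*(p + 4)*(p)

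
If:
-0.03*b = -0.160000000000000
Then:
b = 5.33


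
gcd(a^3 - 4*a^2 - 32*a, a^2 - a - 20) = a + 4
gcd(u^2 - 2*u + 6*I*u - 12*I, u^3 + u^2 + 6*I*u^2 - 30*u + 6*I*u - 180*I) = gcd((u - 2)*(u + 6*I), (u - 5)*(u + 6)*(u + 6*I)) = u + 6*I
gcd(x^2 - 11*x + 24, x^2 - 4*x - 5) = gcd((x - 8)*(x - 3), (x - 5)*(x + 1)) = 1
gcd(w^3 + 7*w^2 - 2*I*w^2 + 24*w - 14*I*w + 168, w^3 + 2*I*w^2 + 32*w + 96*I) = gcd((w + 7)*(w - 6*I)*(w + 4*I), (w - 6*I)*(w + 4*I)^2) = w^2 - 2*I*w + 24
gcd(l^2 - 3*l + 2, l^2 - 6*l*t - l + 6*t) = l - 1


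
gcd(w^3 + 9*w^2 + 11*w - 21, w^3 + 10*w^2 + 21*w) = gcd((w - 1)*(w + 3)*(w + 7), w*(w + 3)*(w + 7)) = w^2 + 10*w + 21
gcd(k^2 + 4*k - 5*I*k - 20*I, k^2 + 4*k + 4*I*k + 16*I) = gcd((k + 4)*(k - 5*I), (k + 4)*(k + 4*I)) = k + 4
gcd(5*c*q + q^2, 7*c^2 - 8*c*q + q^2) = 1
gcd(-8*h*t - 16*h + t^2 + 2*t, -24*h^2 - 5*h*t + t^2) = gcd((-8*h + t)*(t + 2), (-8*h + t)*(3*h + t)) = -8*h + t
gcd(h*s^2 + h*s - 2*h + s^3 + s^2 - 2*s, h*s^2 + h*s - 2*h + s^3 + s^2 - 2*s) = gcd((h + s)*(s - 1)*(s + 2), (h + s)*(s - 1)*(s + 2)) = h*s^2 + h*s - 2*h + s^3 + s^2 - 2*s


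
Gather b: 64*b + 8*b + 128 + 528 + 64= 72*b + 720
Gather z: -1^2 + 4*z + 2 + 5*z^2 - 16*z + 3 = 5*z^2 - 12*z + 4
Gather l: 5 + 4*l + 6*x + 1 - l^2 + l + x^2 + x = -l^2 + 5*l + x^2 + 7*x + 6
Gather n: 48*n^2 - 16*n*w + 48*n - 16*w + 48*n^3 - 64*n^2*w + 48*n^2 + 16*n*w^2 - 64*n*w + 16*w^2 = 48*n^3 + n^2*(96 - 64*w) + n*(16*w^2 - 80*w + 48) + 16*w^2 - 16*w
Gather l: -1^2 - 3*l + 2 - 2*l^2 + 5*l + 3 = -2*l^2 + 2*l + 4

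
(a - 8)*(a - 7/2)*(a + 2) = a^3 - 19*a^2/2 + 5*a + 56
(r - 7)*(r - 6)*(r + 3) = r^3 - 10*r^2 + 3*r + 126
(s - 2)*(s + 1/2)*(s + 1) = s^3 - s^2/2 - 5*s/2 - 1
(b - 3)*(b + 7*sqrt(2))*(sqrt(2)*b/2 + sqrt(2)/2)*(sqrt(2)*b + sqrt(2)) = b^4 - b^3 + 7*sqrt(2)*b^3 - 7*sqrt(2)*b^2 - 5*b^2 - 35*sqrt(2)*b - 3*b - 21*sqrt(2)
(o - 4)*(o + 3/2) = o^2 - 5*o/2 - 6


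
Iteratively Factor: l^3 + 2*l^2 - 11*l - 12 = (l + 4)*(l^2 - 2*l - 3) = (l + 1)*(l + 4)*(l - 3)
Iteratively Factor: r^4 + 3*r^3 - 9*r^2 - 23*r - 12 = (r + 4)*(r^3 - r^2 - 5*r - 3) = (r + 1)*(r + 4)*(r^2 - 2*r - 3) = (r + 1)^2*(r + 4)*(r - 3)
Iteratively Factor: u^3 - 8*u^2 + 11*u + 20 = (u - 4)*(u^2 - 4*u - 5) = (u - 4)*(u + 1)*(u - 5)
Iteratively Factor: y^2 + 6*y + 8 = (y + 2)*(y + 4)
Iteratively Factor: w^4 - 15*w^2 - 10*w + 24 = (w + 3)*(w^3 - 3*w^2 - 6*w + 8) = (w - 1)*(w + 3)*(w^2 - 2*w - 8) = (w - 1)*(w + 2)*(w + 3)*(w - 4)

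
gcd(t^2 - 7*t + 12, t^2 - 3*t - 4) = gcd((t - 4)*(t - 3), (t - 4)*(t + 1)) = t - 4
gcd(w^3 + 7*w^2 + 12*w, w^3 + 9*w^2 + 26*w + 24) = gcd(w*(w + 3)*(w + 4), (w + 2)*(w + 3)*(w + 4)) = w^2 + 7*w + 12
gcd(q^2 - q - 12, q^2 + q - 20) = q - 4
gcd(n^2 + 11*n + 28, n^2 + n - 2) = 1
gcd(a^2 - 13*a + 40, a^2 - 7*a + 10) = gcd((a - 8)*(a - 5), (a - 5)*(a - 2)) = a - 5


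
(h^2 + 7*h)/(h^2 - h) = (h + 7)/(h - 1)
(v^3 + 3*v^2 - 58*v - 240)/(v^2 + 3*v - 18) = (v^2 - 3*v - 40)/(v - 3)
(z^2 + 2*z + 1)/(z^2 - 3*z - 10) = (z^2 + 2*z + 1)/(z^2 - 3*z - 10)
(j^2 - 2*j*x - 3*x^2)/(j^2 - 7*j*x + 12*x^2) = (-j - x)/(-j + 4*x)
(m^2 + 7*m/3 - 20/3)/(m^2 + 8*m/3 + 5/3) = (3*m^2 + 7*m - 20)/(3*m^2 + 8*m + 5)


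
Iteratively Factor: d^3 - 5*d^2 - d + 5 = (d - 1)*(d^2 - 4*d - 5) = (d - 5)*(d - 1)*(d + 1)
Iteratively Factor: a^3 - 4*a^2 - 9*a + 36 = (a - 4)*(a^2 - 9) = (a - 4)*(a - 3)*(a + 3)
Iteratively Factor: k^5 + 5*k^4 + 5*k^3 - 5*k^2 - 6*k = (k + 2)*(k^4 + 3*k^3 - k^2 - 3*k) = (k + 2)*(k + 3)*(k^3 - k) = (k - 1)*(k + 2)*(k + 3)*(k^2 + k) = k*(k - 1)*(k + 2)*(k + 3)*(k + 1)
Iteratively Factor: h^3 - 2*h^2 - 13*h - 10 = (h - 5)*(h^2 + 3*h + 2) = (h - 5)*(h + 2)*(h + 1)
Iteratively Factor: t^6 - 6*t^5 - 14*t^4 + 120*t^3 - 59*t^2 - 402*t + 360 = (t - 3)*(t^5 - 3*t^4 - 23*t^3 + 51*t^2 + 94*t - 120) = (t - 3)*(t + 4)*(t^4 - 7*t^3 + 5*t^2 + 31*t - 30) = (t - 5)*(t - 3)*(t + 4)*(t^3 - 2*t^2 - 5*t + 6) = (t - 5)*(t - 3)*(t - 1)*(t + 4)*(t^2 - t - 6) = (t - 5)*(t - 3)*(t - 1)*(t + 2)*(t + 4)*(t - 3)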